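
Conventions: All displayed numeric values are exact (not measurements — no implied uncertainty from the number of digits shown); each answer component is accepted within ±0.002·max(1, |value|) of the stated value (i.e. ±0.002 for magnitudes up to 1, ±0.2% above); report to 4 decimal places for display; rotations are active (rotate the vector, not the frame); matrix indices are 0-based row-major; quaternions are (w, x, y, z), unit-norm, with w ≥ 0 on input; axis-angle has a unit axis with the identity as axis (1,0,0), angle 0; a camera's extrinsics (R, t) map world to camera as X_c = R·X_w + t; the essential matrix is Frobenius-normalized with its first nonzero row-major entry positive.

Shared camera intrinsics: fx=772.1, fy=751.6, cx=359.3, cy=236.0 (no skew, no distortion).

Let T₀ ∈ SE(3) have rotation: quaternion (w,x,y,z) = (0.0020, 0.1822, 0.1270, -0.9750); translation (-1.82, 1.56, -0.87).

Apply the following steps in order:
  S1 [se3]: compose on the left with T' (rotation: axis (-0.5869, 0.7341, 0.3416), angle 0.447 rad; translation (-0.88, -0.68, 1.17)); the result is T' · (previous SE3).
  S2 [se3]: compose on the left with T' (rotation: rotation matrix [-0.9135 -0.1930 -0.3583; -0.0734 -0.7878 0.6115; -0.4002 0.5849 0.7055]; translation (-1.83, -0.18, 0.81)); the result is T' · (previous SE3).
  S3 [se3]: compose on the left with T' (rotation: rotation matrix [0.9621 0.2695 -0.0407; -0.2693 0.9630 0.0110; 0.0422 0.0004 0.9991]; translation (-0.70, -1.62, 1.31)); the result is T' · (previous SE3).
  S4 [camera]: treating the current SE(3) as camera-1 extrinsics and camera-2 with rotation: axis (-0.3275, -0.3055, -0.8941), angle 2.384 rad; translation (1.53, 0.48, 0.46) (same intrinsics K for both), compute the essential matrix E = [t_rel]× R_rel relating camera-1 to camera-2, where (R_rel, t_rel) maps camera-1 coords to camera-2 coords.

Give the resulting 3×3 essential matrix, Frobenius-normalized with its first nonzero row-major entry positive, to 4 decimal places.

after S1 (compose_se3): R=[-0.9874 0.1573 -0.0165; -0.1569 -0.9873 -0.0236; -0.0200 -0.0207 0.9996], t=(-3.1381, 0.3755, 0.6316)
after S2 (compose_se3): R=[0.9394 0.0543 -0.3385; 0.1839 0.7536 0.6311; 0.2893 -0.6551 0.6980], t=(0.7378, 0.1407, 2.7311)
after S3 (compose_se3): R=[0.9416 0.2820 -0.1840; -0.0727 0.7039 0.7066; 0.3288 -0.6519 0.6833], t=(-0.0634, -1.6531, 4.0699)
after S4 (essential): [0.2427 0.1590 0.0910; 0.3679 0.4422 0.2902; 0.5488 -0.3144 -0.3040]

matrix = [0.2427 0.1590 0.0910; 0.3679 0.4422 0.2902; 0.5488 -0.3144 -0.3040]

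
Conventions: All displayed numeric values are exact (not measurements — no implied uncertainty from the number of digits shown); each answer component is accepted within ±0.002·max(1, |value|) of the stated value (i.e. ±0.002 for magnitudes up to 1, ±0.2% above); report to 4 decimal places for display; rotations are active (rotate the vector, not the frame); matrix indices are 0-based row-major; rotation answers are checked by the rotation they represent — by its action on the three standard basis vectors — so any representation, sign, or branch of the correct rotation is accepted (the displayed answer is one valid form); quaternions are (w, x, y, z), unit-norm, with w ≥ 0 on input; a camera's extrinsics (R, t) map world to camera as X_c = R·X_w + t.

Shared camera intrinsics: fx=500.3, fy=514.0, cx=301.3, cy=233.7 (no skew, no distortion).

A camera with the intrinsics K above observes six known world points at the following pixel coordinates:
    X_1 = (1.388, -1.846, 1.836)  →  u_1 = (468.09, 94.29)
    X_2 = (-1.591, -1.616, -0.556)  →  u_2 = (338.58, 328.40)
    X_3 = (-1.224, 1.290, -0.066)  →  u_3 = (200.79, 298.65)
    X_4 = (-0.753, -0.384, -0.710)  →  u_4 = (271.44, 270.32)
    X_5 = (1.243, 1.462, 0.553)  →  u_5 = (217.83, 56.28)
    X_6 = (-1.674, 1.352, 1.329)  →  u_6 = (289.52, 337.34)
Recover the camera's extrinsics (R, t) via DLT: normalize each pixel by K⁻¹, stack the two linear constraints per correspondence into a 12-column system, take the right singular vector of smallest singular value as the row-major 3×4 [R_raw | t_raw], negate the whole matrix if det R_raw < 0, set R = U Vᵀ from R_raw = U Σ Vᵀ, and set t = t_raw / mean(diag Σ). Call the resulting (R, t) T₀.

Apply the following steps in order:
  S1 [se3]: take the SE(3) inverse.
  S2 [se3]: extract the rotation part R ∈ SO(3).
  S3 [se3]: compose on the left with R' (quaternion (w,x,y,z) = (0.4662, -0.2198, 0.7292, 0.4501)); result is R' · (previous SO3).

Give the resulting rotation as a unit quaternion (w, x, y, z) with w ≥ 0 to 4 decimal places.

rotation (quat) = (0.5478, 0.8012, 0.2265, -0.0821)

source (pnp_recover): camera pose = R=[-0.0540 -0.6898 0.7220; -0.9796 -0.1037 -0.1723; 0.1937 -0.7165 -0.6701], t=(-0.2200, -0.3900, 6.5503)
after S1 (invert_se3): R=[-0.0540 -0.9796 0.1937; -0.6898 -0.1037 -0.7165; 0.7220 -0.1723 -0.6701], t=(-1.6629, 4.5011, 4.4813)
after S2 (rot_of_se3): [-0.0540 -0.9796 0.1937; -0.6898 -0.1037 -0.7165; 0.7220 -0.1723 -0.6701]
after S3 (compose_so3): [0.8840 0.4528 0.1165; 0.2729 -0.2972 -0.9150; -0.3797 0.8406 -0.3862]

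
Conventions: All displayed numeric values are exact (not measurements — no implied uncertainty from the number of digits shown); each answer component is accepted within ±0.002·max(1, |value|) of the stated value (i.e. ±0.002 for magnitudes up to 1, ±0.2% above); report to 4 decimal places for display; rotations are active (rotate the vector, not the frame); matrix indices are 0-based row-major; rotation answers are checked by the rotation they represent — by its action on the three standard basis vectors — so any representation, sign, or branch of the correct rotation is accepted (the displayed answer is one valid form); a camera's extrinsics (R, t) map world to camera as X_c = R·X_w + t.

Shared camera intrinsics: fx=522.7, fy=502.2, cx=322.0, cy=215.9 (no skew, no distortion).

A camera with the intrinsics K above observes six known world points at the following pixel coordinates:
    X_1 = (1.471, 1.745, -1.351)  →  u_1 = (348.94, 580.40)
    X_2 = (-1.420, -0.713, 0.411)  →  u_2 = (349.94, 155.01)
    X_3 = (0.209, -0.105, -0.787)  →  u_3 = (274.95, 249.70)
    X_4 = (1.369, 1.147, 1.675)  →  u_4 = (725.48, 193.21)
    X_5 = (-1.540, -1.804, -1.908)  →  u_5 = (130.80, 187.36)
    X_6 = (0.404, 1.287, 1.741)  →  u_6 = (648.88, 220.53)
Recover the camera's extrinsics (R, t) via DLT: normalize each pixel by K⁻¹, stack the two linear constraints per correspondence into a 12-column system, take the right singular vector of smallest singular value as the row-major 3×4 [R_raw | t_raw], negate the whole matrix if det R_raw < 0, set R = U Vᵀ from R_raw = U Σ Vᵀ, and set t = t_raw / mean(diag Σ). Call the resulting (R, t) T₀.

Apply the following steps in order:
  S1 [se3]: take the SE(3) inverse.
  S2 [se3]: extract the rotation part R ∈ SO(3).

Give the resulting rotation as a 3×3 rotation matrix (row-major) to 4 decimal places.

rotation (matrix) = ((-0.0175, -0.0973, -0.9951), (0.5487, 0.8311, -0.0909), (0.8358, -0.5476, 0.0388))

source (pnp_recover): camera pose = R=[-0.0175 0.5487 0.8358; -0.0973 0.8311 -0.5476; -0.9951 -0.0909 0.0388], t=(0.3400, -0.0400, 4.4401)
after S1 (invert_se3): R=[-0.0175 -0.0973 -0.9951; 0.5487 0.8311 -0.0909; 0.8358 -0.5476 0.0388], t=(4.4204, 0.2504, -0.4785)
after S2 (rot_of_se3): [-0.0175 -0.0973 -0.9951; 0.5487 0.8311 -0.0909; 0.8358 -0.5476 0.0388]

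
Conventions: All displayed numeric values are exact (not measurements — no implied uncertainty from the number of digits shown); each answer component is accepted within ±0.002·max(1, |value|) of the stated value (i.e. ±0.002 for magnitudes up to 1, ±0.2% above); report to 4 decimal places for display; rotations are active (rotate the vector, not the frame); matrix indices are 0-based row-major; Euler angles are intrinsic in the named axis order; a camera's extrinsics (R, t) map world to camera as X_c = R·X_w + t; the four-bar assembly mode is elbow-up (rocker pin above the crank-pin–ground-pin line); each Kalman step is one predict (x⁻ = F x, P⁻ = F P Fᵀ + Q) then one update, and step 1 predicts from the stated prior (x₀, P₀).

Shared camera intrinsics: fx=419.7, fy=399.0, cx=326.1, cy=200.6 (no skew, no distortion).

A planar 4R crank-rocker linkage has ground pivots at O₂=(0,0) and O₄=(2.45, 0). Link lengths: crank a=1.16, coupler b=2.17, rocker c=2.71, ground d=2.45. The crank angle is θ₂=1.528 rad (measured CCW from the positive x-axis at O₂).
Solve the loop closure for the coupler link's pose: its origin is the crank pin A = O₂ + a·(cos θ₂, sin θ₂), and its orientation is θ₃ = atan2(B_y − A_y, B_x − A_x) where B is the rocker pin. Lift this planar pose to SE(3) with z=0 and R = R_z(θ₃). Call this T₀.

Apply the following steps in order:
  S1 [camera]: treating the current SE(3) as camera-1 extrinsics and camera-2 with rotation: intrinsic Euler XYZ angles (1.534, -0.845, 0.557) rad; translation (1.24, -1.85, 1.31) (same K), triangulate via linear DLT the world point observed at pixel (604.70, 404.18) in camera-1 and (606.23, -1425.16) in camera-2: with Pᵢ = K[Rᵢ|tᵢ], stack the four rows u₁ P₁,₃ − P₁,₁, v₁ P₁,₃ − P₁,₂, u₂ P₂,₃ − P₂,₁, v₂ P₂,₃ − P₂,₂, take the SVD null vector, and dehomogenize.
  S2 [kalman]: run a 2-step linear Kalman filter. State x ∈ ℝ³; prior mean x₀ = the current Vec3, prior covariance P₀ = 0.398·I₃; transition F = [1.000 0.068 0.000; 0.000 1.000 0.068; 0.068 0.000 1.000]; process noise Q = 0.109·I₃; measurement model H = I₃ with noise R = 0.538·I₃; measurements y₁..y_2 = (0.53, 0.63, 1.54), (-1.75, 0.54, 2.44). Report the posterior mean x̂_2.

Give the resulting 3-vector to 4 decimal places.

source (fourbar_fk): coupler pose = R=[0.7490 -0.6626 0.0000; 0.6626 0.7490 0.0000; 0.0000 0.0000 1.0000], t=(0.0496, 1.1589, 0.0000)
after S1 (triangulate): (0.6653, -0.9367, 1.7604)
after S2 (kf_track): (-0.3544, 0.1923, 1.9938)

result = (-0.3544, 0.1923, 1.9938)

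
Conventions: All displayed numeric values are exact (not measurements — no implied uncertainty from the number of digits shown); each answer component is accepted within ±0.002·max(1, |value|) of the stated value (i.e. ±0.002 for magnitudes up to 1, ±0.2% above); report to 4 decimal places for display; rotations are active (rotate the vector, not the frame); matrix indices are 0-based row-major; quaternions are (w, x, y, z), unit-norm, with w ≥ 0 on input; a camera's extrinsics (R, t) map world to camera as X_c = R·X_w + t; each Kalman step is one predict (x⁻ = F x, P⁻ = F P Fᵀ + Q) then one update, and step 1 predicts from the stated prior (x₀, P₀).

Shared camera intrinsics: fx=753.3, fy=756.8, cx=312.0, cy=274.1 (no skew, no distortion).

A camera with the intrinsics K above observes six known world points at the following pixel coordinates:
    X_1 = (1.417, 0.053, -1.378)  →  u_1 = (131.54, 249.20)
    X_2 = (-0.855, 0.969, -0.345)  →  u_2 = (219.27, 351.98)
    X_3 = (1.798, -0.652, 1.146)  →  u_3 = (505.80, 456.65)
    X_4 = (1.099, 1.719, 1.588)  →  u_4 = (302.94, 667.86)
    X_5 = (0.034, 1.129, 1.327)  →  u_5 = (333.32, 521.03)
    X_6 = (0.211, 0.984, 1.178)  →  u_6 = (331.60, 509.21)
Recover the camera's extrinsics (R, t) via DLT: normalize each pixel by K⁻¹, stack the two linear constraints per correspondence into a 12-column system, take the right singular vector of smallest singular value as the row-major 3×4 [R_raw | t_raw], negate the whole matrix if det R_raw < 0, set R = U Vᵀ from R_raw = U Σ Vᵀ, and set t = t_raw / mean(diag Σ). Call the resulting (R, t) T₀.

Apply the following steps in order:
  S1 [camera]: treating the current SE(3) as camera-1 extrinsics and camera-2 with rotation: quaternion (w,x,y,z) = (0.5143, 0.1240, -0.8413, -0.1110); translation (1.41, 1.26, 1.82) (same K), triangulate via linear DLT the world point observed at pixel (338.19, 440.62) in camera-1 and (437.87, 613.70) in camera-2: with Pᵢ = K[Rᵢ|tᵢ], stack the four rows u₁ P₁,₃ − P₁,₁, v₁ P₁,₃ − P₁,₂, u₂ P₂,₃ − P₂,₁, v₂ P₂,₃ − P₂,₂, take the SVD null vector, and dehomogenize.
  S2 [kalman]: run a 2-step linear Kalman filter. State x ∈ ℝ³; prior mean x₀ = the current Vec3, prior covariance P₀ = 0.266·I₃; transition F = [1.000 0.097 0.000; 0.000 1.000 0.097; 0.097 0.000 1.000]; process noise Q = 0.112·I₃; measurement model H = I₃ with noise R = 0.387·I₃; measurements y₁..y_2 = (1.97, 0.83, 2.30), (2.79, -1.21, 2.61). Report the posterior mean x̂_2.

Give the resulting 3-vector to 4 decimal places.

result = (2.1171, -0.0829, 2.0543)

source (pnp_recover): camera pose = R=[-0.0472 -0.6735 0.7376; 0.1942 0.7182 0.6682; -0.9798 0.1748 0.0970], t=(-0.0299, 0.4499, 6.3096)
after S1 (triangulate): (1.0771, 0.2072, 0.5505)
after S2 (kf_track): (2.1171, -0.0829, 2.0543)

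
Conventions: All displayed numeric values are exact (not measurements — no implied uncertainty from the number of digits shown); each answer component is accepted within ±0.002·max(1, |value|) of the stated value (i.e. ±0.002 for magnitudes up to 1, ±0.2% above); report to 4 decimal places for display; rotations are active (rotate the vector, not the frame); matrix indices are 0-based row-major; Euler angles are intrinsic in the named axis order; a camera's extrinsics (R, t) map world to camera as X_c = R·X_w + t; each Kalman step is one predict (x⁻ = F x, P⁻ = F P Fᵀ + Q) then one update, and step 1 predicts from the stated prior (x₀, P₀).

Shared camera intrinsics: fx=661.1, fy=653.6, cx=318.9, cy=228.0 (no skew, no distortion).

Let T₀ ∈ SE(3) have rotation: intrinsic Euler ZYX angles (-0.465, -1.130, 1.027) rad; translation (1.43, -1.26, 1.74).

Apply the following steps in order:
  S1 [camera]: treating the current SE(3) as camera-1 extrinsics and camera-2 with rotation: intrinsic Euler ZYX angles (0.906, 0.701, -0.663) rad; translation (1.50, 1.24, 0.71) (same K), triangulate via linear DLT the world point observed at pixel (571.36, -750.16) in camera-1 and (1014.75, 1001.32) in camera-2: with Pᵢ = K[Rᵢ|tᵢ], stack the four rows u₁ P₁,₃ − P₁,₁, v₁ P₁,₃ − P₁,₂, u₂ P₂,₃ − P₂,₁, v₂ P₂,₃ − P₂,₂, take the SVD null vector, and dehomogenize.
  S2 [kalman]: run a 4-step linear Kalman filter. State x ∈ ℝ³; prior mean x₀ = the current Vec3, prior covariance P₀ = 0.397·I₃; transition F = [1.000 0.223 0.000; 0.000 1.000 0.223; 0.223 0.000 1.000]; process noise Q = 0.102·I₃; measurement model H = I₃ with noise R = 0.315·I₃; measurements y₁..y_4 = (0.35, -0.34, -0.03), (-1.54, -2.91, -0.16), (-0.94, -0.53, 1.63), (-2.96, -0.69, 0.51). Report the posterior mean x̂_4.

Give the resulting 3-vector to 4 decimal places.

result = (-1.9808, -0.8847, 0.4363)

after S1 (triangulate): (0.0763, -0.8210, 1.4219)
after S2 (kf_track): (-1.9808, -0.8847, 0.4363)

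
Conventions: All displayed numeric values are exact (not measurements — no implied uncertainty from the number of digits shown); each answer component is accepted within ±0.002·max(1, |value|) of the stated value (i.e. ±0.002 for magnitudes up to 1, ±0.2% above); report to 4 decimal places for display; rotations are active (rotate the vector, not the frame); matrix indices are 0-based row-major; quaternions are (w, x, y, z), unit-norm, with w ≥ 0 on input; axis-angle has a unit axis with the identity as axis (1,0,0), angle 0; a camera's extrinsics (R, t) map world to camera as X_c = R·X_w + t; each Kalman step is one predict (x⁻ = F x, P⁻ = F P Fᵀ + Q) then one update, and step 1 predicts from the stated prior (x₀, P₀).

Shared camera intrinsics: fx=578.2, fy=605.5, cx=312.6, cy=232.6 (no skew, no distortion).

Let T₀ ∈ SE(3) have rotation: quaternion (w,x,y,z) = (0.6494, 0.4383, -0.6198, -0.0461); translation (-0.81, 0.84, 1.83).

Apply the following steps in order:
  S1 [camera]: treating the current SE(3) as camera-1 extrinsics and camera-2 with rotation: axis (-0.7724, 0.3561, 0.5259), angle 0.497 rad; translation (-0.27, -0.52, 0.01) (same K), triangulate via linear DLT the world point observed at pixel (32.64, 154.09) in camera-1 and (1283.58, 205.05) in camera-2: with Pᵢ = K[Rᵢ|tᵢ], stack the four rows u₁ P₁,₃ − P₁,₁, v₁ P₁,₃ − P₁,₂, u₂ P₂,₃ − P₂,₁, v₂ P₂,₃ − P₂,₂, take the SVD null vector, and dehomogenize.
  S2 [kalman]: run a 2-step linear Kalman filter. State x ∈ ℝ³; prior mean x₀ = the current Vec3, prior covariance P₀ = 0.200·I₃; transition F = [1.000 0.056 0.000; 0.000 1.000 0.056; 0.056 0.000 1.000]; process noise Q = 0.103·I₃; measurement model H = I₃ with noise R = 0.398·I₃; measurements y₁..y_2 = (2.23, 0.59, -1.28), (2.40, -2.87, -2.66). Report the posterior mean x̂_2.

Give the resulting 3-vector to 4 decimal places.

result = (1.8623, -1.0659, -1.0780)

after S1 (triangulate): (1.1331, -0.0882, 0.8369)
after S2 (kf_track): (1.8623, -1.0659, -1.0780)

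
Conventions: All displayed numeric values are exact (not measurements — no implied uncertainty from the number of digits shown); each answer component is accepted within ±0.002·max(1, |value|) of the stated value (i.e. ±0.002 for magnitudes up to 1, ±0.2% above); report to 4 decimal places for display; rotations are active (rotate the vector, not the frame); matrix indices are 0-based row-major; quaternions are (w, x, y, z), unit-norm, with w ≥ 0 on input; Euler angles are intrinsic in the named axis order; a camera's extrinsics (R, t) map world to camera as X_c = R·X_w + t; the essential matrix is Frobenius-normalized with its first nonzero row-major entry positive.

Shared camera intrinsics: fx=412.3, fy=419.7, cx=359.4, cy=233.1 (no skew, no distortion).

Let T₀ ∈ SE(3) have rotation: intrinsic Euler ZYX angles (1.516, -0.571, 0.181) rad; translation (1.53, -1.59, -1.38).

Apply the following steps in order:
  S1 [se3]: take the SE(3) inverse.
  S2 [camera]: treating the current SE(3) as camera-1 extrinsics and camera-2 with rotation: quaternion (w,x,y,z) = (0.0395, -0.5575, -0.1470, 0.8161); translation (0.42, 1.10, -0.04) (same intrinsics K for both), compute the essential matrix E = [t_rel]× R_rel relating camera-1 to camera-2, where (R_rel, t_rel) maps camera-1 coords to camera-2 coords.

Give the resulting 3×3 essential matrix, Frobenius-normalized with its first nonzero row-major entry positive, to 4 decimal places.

after S1 (invert_se3): R=[0.0461 0.8401 0.5405; -0.9875 -0.0433 0.1515; 0.1506 -0.5407 0.8276], t=(2.0111, 1.6511, 0.0519)
after S2 (essential): [0.3083 -0.5346 -0.2913; -0.1371 0.2383 -0.1854; -0.1037 0.1812 -0.6170]

matrix = [0.3083 -0.5346 -0.2913; -0.1371 0.2383 -0.1854; -0.1037 0.1812 -0.6170]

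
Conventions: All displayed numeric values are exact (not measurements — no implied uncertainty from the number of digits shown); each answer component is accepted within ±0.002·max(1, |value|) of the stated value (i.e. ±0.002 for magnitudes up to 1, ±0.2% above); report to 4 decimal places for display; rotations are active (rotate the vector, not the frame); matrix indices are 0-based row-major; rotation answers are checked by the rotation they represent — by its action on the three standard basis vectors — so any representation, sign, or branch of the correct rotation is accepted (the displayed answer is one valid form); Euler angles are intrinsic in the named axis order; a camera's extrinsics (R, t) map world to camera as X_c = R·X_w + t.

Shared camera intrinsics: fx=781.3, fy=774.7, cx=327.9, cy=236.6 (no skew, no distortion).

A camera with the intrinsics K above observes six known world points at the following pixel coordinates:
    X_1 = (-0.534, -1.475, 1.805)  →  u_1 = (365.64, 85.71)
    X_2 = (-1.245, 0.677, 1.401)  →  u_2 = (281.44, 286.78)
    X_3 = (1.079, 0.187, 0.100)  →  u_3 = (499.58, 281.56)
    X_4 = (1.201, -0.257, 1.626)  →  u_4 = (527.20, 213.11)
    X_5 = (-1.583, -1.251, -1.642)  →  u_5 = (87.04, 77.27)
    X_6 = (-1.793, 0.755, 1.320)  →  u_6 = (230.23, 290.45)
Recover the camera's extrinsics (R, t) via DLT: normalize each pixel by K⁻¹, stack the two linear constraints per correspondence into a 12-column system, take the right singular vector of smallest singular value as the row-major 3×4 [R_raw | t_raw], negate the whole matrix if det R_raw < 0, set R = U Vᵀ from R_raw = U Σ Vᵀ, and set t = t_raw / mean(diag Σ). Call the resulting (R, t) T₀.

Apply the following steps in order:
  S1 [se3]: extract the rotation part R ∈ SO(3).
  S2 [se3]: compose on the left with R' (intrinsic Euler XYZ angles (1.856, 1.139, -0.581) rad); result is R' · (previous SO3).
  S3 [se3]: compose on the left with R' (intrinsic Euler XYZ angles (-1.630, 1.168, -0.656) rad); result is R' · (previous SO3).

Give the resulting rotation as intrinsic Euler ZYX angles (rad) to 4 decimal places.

rotation (euler_zyx) = (-1.4579, 0.7338, 0.1016)

source (pnp_recover): camera pose = R=[0.9576 -0.0411 0.2851; 0.0751 0.9912 -0.1093; -0.2781 0.1261 0.9522], t=(0.3300, 0.1100, 6.4804)
after S1 (rot_of_se3): [0.9576 -0.0411 0.2851; 0.0751 0.9912 -0.1093; -0.2781 0.1261 0.9522]
after S2 (compose_so3): [0.0997 0.3278 0.9395; 0.9755 0.1541 -0.1572; -0.1963 0.9321 -0.3044]
after S3 (compose_so3): [0.0836 0.9962 -0.0258; -0.7379 0.0445 -0.6735; -0.6697 0.0753 0.7388]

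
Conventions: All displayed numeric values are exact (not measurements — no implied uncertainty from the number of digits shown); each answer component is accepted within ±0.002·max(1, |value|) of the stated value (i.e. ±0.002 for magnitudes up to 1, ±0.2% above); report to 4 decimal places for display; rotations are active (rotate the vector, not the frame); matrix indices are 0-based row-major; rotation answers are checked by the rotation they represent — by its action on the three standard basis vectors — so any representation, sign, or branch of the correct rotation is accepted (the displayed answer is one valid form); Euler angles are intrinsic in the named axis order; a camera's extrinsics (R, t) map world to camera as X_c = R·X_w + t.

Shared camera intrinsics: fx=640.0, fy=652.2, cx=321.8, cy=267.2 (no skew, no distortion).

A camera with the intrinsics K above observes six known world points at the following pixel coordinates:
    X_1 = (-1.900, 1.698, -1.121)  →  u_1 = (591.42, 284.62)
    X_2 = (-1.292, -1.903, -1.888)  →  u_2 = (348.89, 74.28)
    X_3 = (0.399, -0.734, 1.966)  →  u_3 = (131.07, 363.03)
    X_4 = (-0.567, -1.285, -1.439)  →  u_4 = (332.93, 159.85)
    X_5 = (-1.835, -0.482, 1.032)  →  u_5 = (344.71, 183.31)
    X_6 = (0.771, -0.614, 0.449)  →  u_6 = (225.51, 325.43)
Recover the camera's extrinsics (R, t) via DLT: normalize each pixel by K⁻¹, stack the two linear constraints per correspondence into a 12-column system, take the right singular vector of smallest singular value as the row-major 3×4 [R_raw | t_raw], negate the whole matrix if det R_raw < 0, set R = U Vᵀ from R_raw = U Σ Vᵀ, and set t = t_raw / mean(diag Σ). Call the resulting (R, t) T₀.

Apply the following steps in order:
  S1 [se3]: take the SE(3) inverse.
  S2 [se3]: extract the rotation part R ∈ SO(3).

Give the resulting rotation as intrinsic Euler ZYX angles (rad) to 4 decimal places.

source (pnp_recover): camera pose = R=[-0.5499 0.6797 -0.4853; 0.6018 0.7254 0.3341; 0.5792 -0.1083 -0.8080], t=(0.0000, 0.4600, 6.8900)
after S1 (invert_se3): R=[-0.5499 0.6018 0.5792; 0.6797 0.7254 -0.1083; -0.4853 0.3341 -0.8080], t=(-4.2671, 0.4127, 5.4133)
after S2 (rot_of_se3): [-0.5499 0.6018 0.5792; 0.6797 0.7254 -0.1083; -0.4853 0.3341 -0.8080]

rotation (euler_zyx) = (2.2510, 0.5067, 2.7495)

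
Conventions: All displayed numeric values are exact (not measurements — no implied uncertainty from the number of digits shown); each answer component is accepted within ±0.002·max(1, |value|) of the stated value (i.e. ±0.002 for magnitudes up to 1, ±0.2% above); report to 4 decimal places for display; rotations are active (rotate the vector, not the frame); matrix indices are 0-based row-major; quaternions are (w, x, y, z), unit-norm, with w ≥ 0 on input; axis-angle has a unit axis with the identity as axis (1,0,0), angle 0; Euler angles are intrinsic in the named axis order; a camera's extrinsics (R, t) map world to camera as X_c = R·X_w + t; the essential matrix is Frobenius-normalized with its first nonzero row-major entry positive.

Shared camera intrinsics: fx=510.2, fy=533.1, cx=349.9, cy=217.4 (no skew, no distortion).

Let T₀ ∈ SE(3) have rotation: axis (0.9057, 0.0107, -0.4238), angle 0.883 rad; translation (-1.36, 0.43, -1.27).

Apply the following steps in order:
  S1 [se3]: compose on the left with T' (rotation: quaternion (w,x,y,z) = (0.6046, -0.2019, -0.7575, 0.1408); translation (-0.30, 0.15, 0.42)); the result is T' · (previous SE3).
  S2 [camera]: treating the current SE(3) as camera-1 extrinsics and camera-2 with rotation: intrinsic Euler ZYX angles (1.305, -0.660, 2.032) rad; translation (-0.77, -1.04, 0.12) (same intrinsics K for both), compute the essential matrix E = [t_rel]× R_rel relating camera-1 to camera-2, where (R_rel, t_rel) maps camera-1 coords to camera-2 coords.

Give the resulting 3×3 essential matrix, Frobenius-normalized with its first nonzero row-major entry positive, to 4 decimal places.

matrix = [0.0323 0.2555 0.6195; 0.3506 0.3564 0.0150; 0.3755 0.2705 -0.2926]

after S1 (compose_se3): R=[-0.0746 -0.6551 -0.7519; 0.1557 0.7371 -0.6576; 0.9850 -0.1661 0.0470], t=(1.2487, -0.1588, -0.6541)
after S2 (essential): [0.0323 0.2555 0.6195; 0.3506 0.3564 0.0150; 0.3755 0.2705 -0.2926]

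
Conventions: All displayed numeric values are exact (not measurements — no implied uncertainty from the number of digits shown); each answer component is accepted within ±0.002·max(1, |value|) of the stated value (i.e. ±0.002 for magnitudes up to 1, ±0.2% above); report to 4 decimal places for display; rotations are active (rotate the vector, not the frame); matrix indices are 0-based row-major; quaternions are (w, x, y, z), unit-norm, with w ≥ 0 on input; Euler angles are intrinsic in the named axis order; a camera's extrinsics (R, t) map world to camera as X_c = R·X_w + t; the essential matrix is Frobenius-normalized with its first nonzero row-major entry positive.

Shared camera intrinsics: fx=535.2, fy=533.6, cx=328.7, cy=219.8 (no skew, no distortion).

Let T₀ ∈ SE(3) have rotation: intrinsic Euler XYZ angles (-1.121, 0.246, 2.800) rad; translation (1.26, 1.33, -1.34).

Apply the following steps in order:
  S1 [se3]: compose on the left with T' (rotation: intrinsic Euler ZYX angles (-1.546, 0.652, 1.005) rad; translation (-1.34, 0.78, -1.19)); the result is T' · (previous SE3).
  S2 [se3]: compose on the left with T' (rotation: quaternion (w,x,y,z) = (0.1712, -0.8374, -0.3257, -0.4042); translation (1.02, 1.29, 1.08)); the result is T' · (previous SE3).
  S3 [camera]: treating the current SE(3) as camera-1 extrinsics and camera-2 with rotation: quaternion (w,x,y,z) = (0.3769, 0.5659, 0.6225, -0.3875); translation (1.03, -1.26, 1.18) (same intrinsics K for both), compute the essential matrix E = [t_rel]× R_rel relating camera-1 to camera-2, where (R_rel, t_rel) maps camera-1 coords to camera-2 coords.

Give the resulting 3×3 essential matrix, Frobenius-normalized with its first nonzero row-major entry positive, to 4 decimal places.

matrix = [0.0406 0.1968 -0.0620; 0.5271 0.2662 -0.3620; 0.3086 -0.6139 -0.0630]

after S1 (compose_se3): R=[0.3440 -0.9297 0.1315; 0.6204 0.1199 -0.7751; 0.7049 0.3482 0.6180], t=(0.5345, -0.4208, -1.6331)
after S2 (compose_se3): R=[0.9814 -0.1498 -0.1200; 0.0754 -0.2744 0.9587; -0.1765 -0.9499 -0.2580], t=(0.0553, 0.9162, 2.5151)
after S3 (essential): [0.0406 0.1968 -0.0620; 0.5271 0.2662 -0.3620; 0.3086 -0.6139 -0.0630]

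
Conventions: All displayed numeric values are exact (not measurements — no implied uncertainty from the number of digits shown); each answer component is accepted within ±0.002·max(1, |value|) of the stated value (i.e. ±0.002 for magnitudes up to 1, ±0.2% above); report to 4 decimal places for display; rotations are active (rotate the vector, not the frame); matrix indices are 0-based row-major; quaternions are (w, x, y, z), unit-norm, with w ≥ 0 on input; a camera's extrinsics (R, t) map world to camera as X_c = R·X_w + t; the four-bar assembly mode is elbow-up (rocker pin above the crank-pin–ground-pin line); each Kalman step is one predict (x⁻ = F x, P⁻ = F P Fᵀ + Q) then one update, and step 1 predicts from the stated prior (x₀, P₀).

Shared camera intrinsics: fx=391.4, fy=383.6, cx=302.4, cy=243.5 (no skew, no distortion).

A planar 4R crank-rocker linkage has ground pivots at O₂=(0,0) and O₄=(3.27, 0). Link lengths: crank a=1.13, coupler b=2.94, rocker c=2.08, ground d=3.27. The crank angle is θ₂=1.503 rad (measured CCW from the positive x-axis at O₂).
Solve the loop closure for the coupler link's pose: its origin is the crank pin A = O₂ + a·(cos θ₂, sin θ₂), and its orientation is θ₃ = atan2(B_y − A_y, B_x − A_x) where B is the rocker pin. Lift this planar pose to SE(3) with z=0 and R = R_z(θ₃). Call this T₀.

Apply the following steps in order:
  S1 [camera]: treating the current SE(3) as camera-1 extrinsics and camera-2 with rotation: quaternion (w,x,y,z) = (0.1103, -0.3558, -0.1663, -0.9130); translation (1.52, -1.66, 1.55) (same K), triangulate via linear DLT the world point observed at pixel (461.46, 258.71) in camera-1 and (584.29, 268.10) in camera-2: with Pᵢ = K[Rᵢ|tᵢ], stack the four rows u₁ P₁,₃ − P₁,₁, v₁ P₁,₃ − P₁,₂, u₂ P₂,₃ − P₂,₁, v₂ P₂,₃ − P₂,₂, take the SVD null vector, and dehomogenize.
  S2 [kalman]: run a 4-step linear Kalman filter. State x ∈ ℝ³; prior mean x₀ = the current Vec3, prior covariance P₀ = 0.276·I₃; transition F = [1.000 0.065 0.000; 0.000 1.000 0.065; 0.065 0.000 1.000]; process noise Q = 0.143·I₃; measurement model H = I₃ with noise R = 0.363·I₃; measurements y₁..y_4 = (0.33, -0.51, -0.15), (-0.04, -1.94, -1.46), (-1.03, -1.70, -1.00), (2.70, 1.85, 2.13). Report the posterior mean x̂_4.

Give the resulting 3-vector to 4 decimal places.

source (fourbar_fk): coupler pose = R=[0.9505 -0.3109 0.0000; 0.3109 0.9505 0.0000; 0.0000 0.0000 1.0000], t=(0.0766, 1.1274, 0.0000)
after S1 (triangulate): (0.3590, -1.2217, 1.9625)
after S2 (kf_track): (1.0000, 0.0796, 0.7148)

result = (1.0000, 0.0796, 0.7148)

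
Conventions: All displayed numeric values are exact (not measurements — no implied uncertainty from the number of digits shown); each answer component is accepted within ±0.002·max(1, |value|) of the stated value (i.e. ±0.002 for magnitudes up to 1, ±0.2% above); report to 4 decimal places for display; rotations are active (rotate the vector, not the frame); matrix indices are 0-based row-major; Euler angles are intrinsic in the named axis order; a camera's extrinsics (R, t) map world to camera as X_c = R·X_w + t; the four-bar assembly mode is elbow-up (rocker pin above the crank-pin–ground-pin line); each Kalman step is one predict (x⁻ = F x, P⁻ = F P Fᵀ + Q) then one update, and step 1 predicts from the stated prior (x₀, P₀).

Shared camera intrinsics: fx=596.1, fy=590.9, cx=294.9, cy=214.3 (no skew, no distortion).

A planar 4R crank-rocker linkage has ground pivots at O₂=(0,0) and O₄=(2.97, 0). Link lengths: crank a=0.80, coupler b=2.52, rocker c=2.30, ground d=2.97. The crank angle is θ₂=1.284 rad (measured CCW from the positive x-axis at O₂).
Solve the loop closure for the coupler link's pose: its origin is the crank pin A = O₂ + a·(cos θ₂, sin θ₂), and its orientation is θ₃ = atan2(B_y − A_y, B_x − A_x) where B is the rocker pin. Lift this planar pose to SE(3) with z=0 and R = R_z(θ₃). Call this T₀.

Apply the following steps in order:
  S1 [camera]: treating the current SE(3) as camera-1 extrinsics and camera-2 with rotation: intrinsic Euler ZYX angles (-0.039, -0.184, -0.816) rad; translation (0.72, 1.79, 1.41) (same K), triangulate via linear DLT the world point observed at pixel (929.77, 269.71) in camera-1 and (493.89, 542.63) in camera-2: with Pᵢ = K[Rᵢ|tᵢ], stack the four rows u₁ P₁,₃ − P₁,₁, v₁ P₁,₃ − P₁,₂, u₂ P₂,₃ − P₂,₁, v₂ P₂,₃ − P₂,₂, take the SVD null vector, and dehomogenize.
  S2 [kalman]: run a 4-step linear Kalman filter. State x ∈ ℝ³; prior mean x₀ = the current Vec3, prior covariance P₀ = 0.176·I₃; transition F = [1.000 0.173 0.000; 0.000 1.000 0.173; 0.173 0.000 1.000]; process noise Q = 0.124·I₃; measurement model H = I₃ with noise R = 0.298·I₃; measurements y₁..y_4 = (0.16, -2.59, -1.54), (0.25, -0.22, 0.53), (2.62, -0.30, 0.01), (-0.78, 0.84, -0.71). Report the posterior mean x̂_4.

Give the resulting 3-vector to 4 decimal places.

result = (0.2323, 0.0116, -0.0748)

source (fourbar_fk): coupler pose = R=[0.8227 -0.5685 0.0000; 0.5685 0.8227 0.0000; 0.0000 0.0000 1.0000], t=(0.2263, 0.7673, 0.0000)
after S1 (triangulate): (0.8834, -1.3586, 1.6201)
after S2 (kf_track): (0.2323, 0.0116, -0.0748)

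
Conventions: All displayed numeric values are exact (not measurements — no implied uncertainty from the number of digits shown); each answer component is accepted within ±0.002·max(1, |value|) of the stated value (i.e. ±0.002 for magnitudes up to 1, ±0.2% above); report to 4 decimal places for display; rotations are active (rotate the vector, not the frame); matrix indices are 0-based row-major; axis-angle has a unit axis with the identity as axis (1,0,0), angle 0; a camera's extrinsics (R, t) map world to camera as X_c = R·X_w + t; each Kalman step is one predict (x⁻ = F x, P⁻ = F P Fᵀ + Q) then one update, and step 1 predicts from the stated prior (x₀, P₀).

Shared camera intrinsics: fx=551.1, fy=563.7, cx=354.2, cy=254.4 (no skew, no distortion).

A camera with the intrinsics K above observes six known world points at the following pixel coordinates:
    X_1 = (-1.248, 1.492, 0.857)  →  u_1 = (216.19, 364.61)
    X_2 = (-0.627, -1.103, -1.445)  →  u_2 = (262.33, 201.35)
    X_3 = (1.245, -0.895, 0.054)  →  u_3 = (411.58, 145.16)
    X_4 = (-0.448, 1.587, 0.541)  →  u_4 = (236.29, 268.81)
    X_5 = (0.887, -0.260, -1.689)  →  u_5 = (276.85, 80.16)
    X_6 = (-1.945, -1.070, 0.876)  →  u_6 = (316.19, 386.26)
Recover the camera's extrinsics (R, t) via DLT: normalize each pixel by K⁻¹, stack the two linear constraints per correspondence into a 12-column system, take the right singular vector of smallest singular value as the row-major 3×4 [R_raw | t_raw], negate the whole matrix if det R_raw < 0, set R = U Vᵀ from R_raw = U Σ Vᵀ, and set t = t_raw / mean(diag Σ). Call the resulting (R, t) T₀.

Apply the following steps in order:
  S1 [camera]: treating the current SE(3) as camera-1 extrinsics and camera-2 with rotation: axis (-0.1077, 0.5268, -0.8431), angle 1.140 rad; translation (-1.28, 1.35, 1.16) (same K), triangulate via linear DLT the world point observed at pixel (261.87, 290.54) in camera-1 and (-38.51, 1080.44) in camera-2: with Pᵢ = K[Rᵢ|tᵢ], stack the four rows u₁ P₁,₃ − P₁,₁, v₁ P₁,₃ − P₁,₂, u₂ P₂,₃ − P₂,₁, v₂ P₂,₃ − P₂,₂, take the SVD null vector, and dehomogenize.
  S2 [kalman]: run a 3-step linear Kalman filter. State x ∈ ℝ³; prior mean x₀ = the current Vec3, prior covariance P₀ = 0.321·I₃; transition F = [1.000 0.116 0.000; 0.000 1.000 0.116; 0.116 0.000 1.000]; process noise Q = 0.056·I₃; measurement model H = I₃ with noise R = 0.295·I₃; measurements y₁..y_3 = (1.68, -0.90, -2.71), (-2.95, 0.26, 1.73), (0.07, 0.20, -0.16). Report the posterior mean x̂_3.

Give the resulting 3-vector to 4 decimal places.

source (pnp_recover): camera pose = R=[0.5811 -0.4316 0.6899; -0.7859 -0.0776 0.6134; -0.2113 -0.8987 -0.3843], t=(-0.4400, -0.4400, 6.2703)
after S1 (triangulate): (-0.8765, 0.5225, 0.2750)
after S2 (kf_track): (-0.5281, 0.0104, -0.1538)

result = (-0.5281, 0.0104, -0.1538)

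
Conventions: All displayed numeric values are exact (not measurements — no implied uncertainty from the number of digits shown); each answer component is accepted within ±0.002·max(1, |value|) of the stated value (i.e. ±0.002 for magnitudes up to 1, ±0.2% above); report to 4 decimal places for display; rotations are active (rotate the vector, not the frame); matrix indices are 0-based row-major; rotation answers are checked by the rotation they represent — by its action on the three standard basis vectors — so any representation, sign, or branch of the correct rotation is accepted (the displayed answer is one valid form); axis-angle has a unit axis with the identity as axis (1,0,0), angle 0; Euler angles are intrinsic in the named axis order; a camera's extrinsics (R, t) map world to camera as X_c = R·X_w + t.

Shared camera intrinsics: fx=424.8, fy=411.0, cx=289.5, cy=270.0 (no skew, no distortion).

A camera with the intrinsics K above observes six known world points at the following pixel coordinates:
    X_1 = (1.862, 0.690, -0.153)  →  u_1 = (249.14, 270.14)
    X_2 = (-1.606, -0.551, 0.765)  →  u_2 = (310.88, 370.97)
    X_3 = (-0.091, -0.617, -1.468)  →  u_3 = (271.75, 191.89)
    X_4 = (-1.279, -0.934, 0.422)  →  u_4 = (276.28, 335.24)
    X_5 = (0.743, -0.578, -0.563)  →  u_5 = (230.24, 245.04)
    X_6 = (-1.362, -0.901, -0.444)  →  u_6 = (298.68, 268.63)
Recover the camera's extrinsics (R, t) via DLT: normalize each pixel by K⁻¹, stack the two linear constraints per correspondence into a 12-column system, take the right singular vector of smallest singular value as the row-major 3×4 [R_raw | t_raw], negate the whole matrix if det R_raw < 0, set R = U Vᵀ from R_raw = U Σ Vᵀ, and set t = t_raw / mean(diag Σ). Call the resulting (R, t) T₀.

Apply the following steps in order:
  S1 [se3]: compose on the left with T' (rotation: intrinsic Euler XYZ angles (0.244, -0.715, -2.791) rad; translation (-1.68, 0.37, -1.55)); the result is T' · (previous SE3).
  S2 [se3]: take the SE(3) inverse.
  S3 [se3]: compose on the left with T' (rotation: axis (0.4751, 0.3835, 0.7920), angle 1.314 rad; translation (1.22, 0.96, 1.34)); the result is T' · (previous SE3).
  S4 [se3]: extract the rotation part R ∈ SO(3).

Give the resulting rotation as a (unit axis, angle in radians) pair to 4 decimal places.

source (pnp_recover): camera pose = R=[-0.6316 0.7434 -0.2201; -0.1582 0.1544 0.9753; 0.7590 0.6508 0.0201], t=(-0.1800, 0.3400, 6.6704)
after S1 (compose_se3): R=[-0.0907 -0.9138 0.3958; 0.1308 -0.4050 -0.9049; 0.9872 -0.0303 0.1563], t=(-5.8374, -1.1419, 3.4572)
after S2 (invert_se3): R=[-0.0907 0.1308 0.9872; -0.9138 -0.4050 -0.0303; 0.3958 -0.9049 0.1563], t=(-3.7930, -5.6922, 0.7370)
after S3 (compose_se3): R=[0.7954 -0.2792 0.5379; -0.5063 0.1815 0.8430; -0.3330 -0.9429 0.0030], t=(3.6849, -4.7028, -1.6912)
after S4 (rot_of_se3): [0.7954 -0.2792 0.5379; -0.5063 0.1815 0.8430; -0.3330 -0.9429 0.0030]

rotation (axis_angle) = ((-0.8930, 0.4355, -0.1135), 1.5808)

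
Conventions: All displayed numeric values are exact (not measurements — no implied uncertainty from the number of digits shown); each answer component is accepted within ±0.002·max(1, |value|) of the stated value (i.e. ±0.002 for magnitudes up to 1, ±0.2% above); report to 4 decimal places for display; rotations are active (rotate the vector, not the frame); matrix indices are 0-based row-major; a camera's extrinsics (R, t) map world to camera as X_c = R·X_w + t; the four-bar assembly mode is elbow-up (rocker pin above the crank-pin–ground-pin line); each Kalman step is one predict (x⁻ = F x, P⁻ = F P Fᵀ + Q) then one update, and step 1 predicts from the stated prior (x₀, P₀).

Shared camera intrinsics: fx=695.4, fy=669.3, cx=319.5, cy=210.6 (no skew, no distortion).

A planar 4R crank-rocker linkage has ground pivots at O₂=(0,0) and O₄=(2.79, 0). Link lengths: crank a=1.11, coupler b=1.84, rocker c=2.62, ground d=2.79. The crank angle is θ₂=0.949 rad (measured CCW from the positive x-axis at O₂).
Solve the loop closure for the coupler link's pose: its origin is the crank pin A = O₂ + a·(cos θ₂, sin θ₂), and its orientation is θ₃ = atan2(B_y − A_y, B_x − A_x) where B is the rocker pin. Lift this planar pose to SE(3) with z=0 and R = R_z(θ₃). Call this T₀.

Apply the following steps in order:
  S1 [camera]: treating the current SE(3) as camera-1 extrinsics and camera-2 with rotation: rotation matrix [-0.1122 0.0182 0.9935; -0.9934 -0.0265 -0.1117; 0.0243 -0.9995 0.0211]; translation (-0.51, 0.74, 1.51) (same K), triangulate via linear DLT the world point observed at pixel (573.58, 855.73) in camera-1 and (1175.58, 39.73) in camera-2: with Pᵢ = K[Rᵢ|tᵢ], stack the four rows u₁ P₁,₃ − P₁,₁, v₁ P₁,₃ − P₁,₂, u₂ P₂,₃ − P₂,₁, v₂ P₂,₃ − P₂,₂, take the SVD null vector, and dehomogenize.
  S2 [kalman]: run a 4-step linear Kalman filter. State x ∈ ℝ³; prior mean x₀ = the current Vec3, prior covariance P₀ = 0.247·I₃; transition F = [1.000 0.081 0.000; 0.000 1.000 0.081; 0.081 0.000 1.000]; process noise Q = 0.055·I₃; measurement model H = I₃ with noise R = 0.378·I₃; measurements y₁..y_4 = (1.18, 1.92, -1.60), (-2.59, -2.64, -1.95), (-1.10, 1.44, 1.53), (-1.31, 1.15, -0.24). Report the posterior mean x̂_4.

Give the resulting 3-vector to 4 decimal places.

result = (-0.8033, 0.5401, -0.0072)

source (fourbar_fk): coupler pose = R=[0.5858 -0.8105 0.0000; 0.8105 0.5858 0.0000; 0.0000 0.0000 1.0000], t=(0.6466, 0.9022, 0.0000)
after S1 (triangulate): (0.7896, 0.5080, 1.9087)
after S2 (kf_track): (-0.8033, 0.5401, -0.0072)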